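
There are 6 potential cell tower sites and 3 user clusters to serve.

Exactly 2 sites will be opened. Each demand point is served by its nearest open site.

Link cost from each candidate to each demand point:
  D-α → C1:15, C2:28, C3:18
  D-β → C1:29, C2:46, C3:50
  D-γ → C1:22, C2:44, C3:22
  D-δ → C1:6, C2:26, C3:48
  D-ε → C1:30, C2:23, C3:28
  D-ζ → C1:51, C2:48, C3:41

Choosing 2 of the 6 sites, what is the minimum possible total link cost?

Open {D-α, D-δ}.
  C1→D-δ 6, C2→D-δ 26, C3→D-α 18  ⇒ total 50.
Compare {D-γ, D-δ}: total 54.
Compare {D-α, D-ε}: total 56.
No size-2 selection does better; minimum is 50.

50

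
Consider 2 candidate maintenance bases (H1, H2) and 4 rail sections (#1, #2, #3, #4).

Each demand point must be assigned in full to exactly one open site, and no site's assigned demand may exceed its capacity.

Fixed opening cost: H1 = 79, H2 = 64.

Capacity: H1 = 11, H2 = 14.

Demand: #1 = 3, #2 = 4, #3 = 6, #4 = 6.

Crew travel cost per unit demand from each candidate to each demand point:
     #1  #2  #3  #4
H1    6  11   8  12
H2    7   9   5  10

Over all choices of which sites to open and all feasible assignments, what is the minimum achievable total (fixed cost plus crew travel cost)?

295

Open {H1, H2}; cheapest assignment that respects the capacities:
  H1 (cap 11, load 7): #1, #2 — cost 3×6 + 4×11 = 62
  H2 (cap 14, load 12): #3, #4 — cost 6×5 + 6×10 = 90
  Shipping 152, fixed 143 → total 295.
  Any other capacity-feasible assignment to {H1, H2} ships for at least 152.
Total demand is 19 and no other set of sites has combined capacity ≥ 19, so {H1, H2} is the only feasible choice of open sites. Minimum: 295.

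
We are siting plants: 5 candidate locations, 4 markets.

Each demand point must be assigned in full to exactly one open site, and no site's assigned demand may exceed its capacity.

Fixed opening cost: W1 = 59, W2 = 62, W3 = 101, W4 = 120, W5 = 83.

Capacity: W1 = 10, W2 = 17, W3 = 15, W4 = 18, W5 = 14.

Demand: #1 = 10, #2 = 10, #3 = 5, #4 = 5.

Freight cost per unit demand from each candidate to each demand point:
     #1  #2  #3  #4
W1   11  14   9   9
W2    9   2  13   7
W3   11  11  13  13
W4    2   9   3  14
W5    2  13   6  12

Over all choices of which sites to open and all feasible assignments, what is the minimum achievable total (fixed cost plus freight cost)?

Open {W2, W4}; cheapest assignment that respects the capacities:
  W2 (cap 17, load 15): #2, #4 — cost 10×2 + 5×7 = 55
  W4 (cap 18, load 15): #1, #3 — cost 10×2 + 5×3 = 35
  Shipping 90, fixed 182 → total 272.
  Any other capacity-feasible assignment to {W2, W4} ships for at least 90.
Compare {W1, W2, W5}: its best feasible assignment gives total 324.
Compare {W1, W2, W4}: its best feasible assignment gives total 331.
Every other set of open sites that can feasibly serve all demand totals ≥ 324 even under its best assignment. Minimum: 272.

272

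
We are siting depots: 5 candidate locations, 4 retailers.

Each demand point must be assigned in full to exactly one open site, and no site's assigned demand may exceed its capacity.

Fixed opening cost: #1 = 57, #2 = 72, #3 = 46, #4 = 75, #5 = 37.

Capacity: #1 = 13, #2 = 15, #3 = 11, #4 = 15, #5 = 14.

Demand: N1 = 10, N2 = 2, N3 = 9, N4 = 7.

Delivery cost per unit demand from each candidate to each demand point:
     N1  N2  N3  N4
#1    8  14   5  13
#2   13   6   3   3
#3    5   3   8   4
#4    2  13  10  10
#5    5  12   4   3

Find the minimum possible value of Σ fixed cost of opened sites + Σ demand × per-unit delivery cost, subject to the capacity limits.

248

Open {#3, #4, #5}; cheapest assignment that respects the capacities:
  #3 (cap 11, load 9): N2, N4 — cost 2×3 + 7×4 = 34
  #4 (cap 15, load 10): N1 — cost 10×2 = 20
  #5 (cap 14, load 9): N3 — cost 9×4 = 36
  Shipping 90, fixed 158 → total 248.
  Any other capacity-feasible assignment to {#3, #4, #5} ships for at least 90.
Compare {#2, #4, #5}: its best feasible assignment gives total 264.
Compare {#2, #3, #5}: its best feasible assignment gives total 265.
Every other set of open sites that can feasibly serve all demand totals ≥ 264 even under its best assignment. Minimum: 248.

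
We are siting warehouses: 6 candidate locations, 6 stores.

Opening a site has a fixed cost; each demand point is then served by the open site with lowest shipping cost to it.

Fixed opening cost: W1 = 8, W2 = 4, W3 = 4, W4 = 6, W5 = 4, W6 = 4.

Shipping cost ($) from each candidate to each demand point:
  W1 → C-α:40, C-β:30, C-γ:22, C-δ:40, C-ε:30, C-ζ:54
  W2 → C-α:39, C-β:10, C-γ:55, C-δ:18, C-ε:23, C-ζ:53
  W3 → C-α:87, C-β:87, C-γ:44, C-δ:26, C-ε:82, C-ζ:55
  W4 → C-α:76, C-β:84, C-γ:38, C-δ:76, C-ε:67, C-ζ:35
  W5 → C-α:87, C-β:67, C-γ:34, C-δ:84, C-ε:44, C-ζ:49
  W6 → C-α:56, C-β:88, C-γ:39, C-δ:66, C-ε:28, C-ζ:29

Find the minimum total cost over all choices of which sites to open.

157

Open {W1, W2, W6}: assign each demand point to its cheapest open site.
  C-α→W2 39, C-β→W2 10, C-γ→W1 22, C-δ→W2 18, C-ε→W2 23, C-ζ→W6 29
  shipping cost 141, fixed 16 → total 157.
Compare {W1, W2, W3, W6}: shipping cost 141 + fixed 20 = 161.
Compare {W1, W2, W5, W6}: shipping cost 141 + fixed 20 = 161.
Compare {W1, W2, W4, W6}: shipping cost 141 + fixed 22 = 163.
All other subsets cost ≥ 161. Minimum total cost: 157.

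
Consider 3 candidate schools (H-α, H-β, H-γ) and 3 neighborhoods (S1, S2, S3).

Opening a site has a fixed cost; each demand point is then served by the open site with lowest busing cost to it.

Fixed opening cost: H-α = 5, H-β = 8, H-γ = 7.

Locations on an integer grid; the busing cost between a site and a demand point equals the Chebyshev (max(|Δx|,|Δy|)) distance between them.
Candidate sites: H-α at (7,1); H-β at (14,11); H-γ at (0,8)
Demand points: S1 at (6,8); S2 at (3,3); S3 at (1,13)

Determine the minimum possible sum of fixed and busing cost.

Open {H-γ}: assign each demand point to its cheapest open site.
  S1→H-γ 6, S2→H-γ 5, S3→H-γ 5
  busing cost 16, fixed 7 → total 23.
Compare {H-α, H-γ}: busing cost 15 + fixed 12 = 27.
Compare {H-α}: busing cost 23 + fixed 5 = 28.
Compare {H-β, H-γ}: busing cost 16 + fixed 15 = 31.
All other subsets cost ≥ 27. Minimum total cost: 23.

23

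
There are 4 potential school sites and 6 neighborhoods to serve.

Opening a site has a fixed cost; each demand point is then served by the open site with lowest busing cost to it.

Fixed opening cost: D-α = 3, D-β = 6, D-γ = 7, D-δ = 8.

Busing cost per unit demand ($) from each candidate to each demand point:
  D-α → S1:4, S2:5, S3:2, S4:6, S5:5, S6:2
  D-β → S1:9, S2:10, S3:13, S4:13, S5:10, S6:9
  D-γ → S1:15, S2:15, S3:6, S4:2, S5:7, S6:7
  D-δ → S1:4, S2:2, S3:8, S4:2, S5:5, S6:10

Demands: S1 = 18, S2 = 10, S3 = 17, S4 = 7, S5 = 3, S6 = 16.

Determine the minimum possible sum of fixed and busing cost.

198

Open {D-α, D-δ}: assign each demand point to its cheapest open site.
  S1→D-α 18×4=72, S2→D-δ 10×2=20, S3→D-α 17×2=34, S4→D-δ 7×2=14, S5→D-α 3×5=15, S6→D-α 16×2=32
  busing cost 187, fixed 11 → total 198.
Compare {D-α, D-β, D-δ}: busing cost 187 + fixed 17 = 204.
Compare {D-α, D-γ, D-δ}: busing cost 187 + fixed 18 = 205.
Compare {D-α, D-β, D-γ, D-δ}: busing cost 187 + fixed 24 = 211.
All other subsets cost ≥ 204. Minimum total cost: 198.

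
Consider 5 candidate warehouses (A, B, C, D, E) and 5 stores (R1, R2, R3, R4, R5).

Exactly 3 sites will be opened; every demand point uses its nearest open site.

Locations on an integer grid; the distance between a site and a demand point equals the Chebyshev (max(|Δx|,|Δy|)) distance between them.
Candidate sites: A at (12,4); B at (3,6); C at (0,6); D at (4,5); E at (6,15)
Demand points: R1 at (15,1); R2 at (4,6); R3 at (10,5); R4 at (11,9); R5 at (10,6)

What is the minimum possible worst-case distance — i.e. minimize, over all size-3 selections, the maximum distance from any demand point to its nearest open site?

5

Open {A, B, C}.
  Farthest demand point is R4 at distance 5 (to A); all others are ≤ 5.
With {A, B, D} the worst case is 5.
With {A, B, E} the worst case is 5.
No size-3 selection achieves below 5.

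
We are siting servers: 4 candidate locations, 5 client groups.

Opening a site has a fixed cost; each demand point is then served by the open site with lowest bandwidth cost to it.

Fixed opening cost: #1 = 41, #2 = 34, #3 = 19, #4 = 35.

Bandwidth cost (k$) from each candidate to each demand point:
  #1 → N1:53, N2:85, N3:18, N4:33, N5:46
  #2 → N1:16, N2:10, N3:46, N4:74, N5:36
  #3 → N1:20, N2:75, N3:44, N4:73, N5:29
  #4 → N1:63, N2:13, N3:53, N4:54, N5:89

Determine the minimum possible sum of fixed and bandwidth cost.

188

Open {#1, #2}: assign each demand point to its cheapest open site.
  N1→#2 16, N2→#2 10, N3→#1 18, N4→#1 33, N5→#2 36
  bandwidth cost 113, fixed 75 → total 188.
Compare {#1, #2, #3}: bandwidth cost 106 + fixed 94 = 200.
Compare {#1, #3, #4}: bandwidth cost 113 + fixed 95 = 208.
Compare {#3, #4}: bandwidth cost 160 + fixed 54 = 214.
All other subsets cost ≥ 200. Minimum total cost: 188.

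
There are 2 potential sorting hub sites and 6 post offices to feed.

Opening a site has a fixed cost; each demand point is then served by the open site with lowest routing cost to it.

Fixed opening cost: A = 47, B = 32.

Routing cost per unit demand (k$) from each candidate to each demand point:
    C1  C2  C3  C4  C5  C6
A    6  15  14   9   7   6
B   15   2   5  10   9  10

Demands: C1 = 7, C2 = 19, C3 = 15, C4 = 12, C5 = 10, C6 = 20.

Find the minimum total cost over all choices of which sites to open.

532

Open {A, B}: assign each demand point to its cheapest open site.
  C1→A 7×6=42, C2→B 19×2=38, C3→B 15×5=75, C4→A 12×9=108, C5→A 10×7=70, C6→A 20×6=120
  routing cost 453, fixed 79 → total 532.
Compare {B}: routing cost 628 + fixed 32 = 660.
Compare {A}: routing cost 835 + fixed 47 = 882.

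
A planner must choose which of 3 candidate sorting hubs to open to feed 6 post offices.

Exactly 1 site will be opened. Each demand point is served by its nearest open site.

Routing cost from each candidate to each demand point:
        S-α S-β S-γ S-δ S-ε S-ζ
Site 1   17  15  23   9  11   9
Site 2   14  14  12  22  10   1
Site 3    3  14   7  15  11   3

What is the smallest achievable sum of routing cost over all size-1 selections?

Open {Site 3}.
  S-α→Site 3 3, S-β→Site 3 14, S-γ→Site 3 7, S-δ→Site 3 15, S-ε→Site 3 11, S-ζ→Site 3 3  ⇒ total 53.
Compare {Site 2}: total 73.
Compare {Site 1}: total 84.

53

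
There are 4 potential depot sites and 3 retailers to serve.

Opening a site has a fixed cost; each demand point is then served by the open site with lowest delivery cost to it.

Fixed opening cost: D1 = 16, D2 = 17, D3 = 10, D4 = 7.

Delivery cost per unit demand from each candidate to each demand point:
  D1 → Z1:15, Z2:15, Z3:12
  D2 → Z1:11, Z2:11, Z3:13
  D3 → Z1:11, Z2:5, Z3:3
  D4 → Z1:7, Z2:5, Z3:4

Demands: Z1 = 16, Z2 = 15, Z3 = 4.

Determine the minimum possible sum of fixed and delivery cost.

210

Open {D4}: assign each demand point to its cheapest open site.
  Z1→D4 16×7=112, Z2→D4 15×5=75, Z3→D4 4×4=16
  delivery cost 203, fixed 7 → total 210.
Compare {D3, D4}: delivery cost 199 + fixed 17 = 216.
Compare {D1, D4}: delivery cost 203 + fixed 23 = 226.
Compare {D2, D4}: delivery cost 203 + fixed 24 = 227.
All other subsets cost ≥ 216. Minimum total cost: 210.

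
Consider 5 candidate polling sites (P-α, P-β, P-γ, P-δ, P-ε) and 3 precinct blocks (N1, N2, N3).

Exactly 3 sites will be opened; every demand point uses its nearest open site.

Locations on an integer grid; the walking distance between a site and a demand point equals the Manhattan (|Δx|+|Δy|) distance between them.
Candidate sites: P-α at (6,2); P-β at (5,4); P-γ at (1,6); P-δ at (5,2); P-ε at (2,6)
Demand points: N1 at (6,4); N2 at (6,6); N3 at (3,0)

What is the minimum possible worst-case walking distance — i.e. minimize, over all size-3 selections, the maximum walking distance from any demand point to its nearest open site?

Open {P-α, P-β, P-δ}.
  Farthest demand point is N3 at walking distance 4 (to P-δ); all others are ≤ 4.
With {P-α, P-γ, P-δ} the worst case is 4.
With {P-α, P-δ, P-ε} the worst case is 4.
No size-3 selection achieves below 4.

4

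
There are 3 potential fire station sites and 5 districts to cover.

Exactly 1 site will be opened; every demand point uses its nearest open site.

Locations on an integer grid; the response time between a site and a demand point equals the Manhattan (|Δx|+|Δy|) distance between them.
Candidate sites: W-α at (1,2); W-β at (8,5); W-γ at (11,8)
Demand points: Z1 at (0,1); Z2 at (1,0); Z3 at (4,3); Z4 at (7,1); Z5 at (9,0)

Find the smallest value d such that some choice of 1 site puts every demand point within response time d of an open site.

10

Open {W-α}.
  Farthest demand point is Z5 at response time 10 (to W-α); all others are ≤ 10.
With {W-β} the worst case is 12.
With {W-γ} the worst case is 18.
No size-1 selection achieves below 10.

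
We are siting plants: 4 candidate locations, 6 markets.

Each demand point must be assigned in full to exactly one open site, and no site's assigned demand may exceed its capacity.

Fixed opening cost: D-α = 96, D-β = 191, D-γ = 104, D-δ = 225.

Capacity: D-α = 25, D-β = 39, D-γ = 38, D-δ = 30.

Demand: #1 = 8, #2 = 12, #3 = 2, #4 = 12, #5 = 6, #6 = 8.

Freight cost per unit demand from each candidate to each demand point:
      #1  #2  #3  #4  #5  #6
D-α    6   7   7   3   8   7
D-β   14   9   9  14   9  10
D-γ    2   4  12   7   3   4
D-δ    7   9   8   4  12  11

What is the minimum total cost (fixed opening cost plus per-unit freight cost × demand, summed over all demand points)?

364

Open {D-α, D-γ}; cheapest assignment that respects the capacities:
  D-α (cap 25, load 14): #3, #4 — cost 2×7 + 12×3 = 50
  D-γ (cap 38, load 34): #1, #2, #5, #6 — cost 8×2 + 12×4 + 6×3 + 8×4 = 114
  Shipping 164, fixed 200 → total 364.
  Any other capacity-feasible assignment to {D-α, D-γ} ships for at least 164.
Compare {D-γ, D-δ}: its best feasible assignment gives total 507.
Compare {D-α, D-β, D-γ}: its best feasible assignment gives total 555.
Every other set of open sites that can feasibly serve all demand totals ≥ 507 even under its best assignment. Minimum: 364.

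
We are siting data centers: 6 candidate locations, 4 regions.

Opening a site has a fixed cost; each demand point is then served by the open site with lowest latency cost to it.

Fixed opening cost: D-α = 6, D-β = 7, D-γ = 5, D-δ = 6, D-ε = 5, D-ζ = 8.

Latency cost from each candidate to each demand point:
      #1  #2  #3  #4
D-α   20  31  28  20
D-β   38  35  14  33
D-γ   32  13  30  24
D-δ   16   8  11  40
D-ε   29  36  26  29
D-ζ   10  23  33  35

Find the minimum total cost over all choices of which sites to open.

67

Open {D-α, D-δ}: assign each demand point to its cheapest open site.
  #1→D-δ 16, #2→D-δ 8, #3→D-δ 11, #4→D-α 20
  latency cost 55, fixed 12 → total 67.
Compare {D-α, D-δ, D-ζ}: latency cost 49 + fixed 20 = 69.
Compare {D-γ, D-δ}: latency cost 59 + fixed 11 = 70.
Compare {D-α, D-γ, D-δ}: latency cost 55 + fixed 17 = 72.
All other subsets cost ≥ 69. Minimum total cost: 67.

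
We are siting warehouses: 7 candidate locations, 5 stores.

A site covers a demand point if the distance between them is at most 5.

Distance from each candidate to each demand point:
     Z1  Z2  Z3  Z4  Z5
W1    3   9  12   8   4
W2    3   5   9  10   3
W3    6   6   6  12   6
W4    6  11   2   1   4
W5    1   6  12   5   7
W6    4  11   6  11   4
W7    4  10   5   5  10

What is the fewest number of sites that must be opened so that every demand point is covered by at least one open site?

Coverage sets (demand points within 5 of each site):
  W1: {Z1, Z5}
  W2: {Z1, Z2, Z5}
  W3: {}
  W4: {Z3, Z4, Z5}
  W5: {Z1, Z4}
  W6: {Z1, Z5}
  W7: {Z1, Z3, Z4}
No single site covers all 5 demand points.
But {W2, W4} covers everything, so the minimum is 2.

2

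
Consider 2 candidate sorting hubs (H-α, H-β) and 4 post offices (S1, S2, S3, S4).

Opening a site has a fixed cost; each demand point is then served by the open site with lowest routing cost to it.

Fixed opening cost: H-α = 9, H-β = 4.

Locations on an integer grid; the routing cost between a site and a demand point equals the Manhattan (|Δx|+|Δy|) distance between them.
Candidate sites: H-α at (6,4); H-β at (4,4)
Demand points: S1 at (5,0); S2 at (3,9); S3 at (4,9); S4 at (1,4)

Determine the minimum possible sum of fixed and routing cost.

Open {H-β}: assign each demand point to its cheapest open site.
  S1→H-β 5, S2→H-β 6, S3→H-β 5, S4→H-β 3
  routing cost 19, fixed 4 → total 23.
Compare {H-α, H-β}: routing cost 19 + fixed 13 = 32.
Compare {H-α}: routing cost 25 + fixed 9 = 34.

23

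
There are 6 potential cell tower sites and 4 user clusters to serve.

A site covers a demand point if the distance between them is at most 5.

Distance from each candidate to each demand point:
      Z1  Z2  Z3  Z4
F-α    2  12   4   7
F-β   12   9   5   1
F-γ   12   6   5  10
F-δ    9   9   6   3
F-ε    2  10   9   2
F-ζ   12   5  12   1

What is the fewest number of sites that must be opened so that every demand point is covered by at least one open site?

Coverage sets (demand points within 5 of each site):
  F-α: {Z1, Z3}
  F-β: {Z3, Z4}
  F-γ: {Z3}
  F-δ: {Z4}
  F-ε: {Z1, Z4}
  F-ζ: {Z2, Z4}
No single site covers all 4 demand points.
But {F-α, F-ζ} covers everything, so the minimum is 2.

2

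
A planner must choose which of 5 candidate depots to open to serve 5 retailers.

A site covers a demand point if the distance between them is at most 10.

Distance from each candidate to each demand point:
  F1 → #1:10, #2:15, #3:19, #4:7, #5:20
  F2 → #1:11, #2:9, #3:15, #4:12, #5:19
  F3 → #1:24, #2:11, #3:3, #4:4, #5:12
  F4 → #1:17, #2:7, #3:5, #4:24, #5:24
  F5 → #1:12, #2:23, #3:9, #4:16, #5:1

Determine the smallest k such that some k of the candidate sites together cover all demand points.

Coverage sets (demand points within 10 of each site):
  F1: {#1, #4}
  F2: {#2}
  F3: {#3, #4}
  F4: {#2, #3}
  F5: {#3, #5}
No 2 sites suffice: every size-2 union leaves at least one demand point uncovered.
But {F1, F2, F5} covers everything, so the minimum is 3.

3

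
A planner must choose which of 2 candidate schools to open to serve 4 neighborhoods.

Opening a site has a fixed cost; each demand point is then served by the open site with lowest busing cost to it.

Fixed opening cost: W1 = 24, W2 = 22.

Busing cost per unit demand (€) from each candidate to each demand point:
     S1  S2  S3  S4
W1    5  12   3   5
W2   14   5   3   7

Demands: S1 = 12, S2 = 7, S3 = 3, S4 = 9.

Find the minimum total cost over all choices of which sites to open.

195

Open {W1, W2}: assign each demand point to its cheapest open site.
  S1→W1 12×5=60, S2→W2 7×5=35, S3→W1 3×3=9, S4→W1 9×5=45
  busing cost 149, fixed 46 → total 195.
Compare {W1}: busing cost 198 + fixed 24 = 222.
Compare {W2}: busing cost 275 + fixed 22 = 297.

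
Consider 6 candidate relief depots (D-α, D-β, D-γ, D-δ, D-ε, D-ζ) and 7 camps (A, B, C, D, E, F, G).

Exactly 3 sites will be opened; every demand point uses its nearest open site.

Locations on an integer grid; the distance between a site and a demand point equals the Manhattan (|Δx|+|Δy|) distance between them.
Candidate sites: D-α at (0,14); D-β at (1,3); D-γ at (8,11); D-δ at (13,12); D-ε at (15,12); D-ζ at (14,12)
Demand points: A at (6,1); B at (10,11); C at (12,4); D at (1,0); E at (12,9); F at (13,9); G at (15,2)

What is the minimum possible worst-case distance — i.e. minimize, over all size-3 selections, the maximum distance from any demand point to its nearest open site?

10

Open {D-β, D-δ, D-ε}.
  Farthest demand point is G at distance 10 (to D-ε); all others are ≤ 10.
With {D-β, D-ε, D-ζ} the worst case is 10.
With {D-α, D-β, D-ε} the worst case is 11.
No size-3 selection achieves below 10.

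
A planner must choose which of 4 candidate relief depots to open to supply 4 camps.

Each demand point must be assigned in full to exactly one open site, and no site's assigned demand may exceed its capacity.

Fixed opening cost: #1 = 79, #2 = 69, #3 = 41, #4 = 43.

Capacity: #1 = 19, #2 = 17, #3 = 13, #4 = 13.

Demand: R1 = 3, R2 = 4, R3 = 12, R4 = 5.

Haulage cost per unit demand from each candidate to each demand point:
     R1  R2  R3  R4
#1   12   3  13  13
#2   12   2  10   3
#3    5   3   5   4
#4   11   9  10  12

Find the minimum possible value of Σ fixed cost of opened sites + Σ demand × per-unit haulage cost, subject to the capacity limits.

Open {#2, #3}; cheapest assignment that respects the capacities:
  #2 (cap 17, load 12): R1, R2, R4 — cost 3×12 + 4×2 + 5×3 = 59
  #3 (cap 13, load 12): R3 — cost 12×5 = 60
  Shipping 119, fixed 110 → total 229.
  Any other capacity-feasible assignment to {#2, #3} ships for at least 119.
Compare {#3, #4}: its best feasible assignment gives total 251.
Compare {#2, #3, #4}: its best feasible assignment gives total 269.
Every other set of open sites that can feasibly serve all demand totals ≥ 251 even under its best assignment. Minimum: 229.

229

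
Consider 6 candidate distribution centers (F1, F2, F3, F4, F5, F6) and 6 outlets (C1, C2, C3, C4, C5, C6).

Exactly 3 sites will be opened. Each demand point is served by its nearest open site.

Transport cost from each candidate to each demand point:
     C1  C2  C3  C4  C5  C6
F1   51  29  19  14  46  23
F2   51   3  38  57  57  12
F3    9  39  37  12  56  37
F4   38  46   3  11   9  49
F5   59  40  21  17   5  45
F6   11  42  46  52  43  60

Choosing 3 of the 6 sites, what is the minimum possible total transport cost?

47

Open {F2, F3, F4}.
  C1→F3 9, C2→F2 3, C3→F4 3, C4→F4 11, C5→F4 9, C6→F2 12  ⇒ total 47.
Compare {F2, F4, F6}: total 49.
Compare {F2, F3, F5}: total 62.
No size-3 selection does better; minimum is 47.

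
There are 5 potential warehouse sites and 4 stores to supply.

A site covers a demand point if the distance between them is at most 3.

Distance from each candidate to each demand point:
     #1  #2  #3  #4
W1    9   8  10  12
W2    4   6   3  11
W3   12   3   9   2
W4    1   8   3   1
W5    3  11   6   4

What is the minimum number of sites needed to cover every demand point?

2

Coverage sets (demand points within 3 of each site):
  W1: {}
  W2: {#3}
  W3: {#2, #4}
  W4: {#1, #3, #4}
  W5: {#1}
No single site covers all 4 demand points.
But {W3, W4} covers everything, so the minimum is 2.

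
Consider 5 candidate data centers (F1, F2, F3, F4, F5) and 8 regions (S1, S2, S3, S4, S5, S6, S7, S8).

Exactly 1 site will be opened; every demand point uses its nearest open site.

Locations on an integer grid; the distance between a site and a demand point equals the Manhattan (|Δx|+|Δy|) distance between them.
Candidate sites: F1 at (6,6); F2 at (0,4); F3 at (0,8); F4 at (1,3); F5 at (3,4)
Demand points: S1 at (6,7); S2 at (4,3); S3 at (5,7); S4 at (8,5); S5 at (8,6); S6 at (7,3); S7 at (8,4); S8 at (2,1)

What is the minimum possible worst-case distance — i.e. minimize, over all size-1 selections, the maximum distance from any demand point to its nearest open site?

Open {F5}.
  Farthest demand point is S5 at distance 7 (to F5); all others are ≤ 7.
With {F1} the worst case is 9.
With {F2} the worst case is 10.
No size-1 selection achieves below 7.

7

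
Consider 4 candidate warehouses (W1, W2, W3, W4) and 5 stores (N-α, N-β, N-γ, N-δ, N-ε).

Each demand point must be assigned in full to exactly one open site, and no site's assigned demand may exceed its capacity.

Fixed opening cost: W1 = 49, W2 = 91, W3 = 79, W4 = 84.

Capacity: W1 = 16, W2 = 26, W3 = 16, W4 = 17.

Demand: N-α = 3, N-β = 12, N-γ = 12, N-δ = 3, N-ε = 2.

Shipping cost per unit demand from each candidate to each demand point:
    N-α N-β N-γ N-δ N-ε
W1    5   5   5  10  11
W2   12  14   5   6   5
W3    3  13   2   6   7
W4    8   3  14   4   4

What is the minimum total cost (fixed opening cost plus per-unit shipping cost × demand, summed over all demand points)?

252

Open {W3, W4}; cheapest assignment that respects the capacities:
  W3 (cap 16, load 15): N-α, N-γ — cost 3×3 + 12×2 = 33
  W4 (cap 17, load 17): N-β, N-δ, N-ε — cost 12×3 + 3×4 + 2×4 = 56
  Shipping 89, fixed 163 → total 252.
  Any other capacity-feasible assignment to {W3, W4} ships for at least 89.
Compare {W1, W4}: its best feasible assignment gives total 264.
Compare {W1, W3, W4}: its best feasible assignment gives total 301.
Every other set of open sites that can feasibly serve all demand totals ≥ 264 even under its best assignment. Minimum: 252.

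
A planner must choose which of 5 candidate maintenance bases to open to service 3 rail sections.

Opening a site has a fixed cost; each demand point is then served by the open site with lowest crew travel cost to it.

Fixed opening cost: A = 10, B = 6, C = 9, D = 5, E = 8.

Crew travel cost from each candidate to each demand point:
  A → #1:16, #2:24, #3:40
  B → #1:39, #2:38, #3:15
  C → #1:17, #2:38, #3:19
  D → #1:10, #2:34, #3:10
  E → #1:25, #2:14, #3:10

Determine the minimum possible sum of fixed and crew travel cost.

47

Open {D, E}: assign each demand point to its cheapest open site.
  #1→D 10, #2→E 14, #3→D 10
  crew travel cost 34, fixed 13 → total 47.
Compare {B, D, E}: crew travel cost 34 + fixed 19 = 53.
Compare {C, D, E}: crew travel cost 34 + fixed 22 = 56.
Compare {E}: crew travel cost 49 + fixed 8 = 57.
All other subsets cost ≥ 53. Minimum total cost: 47.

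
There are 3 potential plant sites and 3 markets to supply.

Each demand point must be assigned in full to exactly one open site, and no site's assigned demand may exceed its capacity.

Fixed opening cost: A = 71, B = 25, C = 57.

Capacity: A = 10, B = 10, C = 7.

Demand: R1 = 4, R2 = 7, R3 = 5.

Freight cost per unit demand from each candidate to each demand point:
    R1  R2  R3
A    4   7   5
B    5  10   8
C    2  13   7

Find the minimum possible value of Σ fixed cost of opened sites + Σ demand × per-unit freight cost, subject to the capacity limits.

Open {A, B}; cheapest assignment that respects the capacities:
  A (cap 10, load 7): R2 — cost 7×7 = 49
  B (cap 10, load 9): R1, R3 — cost 4×5 + 5×8 = 60
  Shipping 109, fixed 96 → total 205.
  Any other capacity-feasible assignment to {A, B} ships for at least 109.
Compare {B, C}: its best feasible assignment gives total 233.
Compare {A, B, C}: its best feasible assignment gives total 250.
Every other set of open sites that can feasibly serve all demand totals ≥ 233 even under its best assignment. Minimum: 205.

205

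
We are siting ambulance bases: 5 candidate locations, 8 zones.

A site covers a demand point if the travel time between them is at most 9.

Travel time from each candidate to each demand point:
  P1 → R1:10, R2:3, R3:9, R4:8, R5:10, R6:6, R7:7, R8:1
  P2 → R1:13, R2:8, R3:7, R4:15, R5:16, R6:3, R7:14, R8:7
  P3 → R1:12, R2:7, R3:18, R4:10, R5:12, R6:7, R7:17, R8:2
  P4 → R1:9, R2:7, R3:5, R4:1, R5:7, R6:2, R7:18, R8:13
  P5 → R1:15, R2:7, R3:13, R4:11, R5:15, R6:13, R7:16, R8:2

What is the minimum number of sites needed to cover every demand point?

Coverage sets (demand points within 9 of each site):
  P1: {R2, R3, R4, R6, R7, R8}
  P2: {R2, R3, R6, R8}
  P3: {R2, R6, R8}
  P4: {R1, R2, R3, R4, R5, R6}
  P5: {R2, R8}
No single site covers all 8 demand points.
But {P1, P4} covers everything, so the minimum is 2.

2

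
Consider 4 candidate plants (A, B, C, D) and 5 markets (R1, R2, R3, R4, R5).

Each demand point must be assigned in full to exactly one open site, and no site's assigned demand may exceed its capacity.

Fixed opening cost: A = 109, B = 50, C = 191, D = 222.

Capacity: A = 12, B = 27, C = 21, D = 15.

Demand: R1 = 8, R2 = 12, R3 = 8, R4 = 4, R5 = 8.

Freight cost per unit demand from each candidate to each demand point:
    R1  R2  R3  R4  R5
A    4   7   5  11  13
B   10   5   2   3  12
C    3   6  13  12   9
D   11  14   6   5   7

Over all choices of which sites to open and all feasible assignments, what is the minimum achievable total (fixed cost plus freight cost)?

425

Open {B, C}; cheapest assignment that respects the capacities:
  B (cap 27, load 24): R2, R3, R4 — cost 12×5 + 8×2 + 4×3 = 88
  C (cap 21, load 16): R1, R5 — cost 8×3 + 8×9 = 96
  Shipping 184, fixed 241 → total 425.
  Any other capacity-feasible assignment to {B, C} ships for at least 184.
Compare {A, B, C}: its best feasible assignment gives total 534.
Compare {A, B, D}: its best feasible assignment gives total 557.
Every other set of open sites that can feasibly serve all demand totals ≥ 534 even under its best assignment. Minimum: 425.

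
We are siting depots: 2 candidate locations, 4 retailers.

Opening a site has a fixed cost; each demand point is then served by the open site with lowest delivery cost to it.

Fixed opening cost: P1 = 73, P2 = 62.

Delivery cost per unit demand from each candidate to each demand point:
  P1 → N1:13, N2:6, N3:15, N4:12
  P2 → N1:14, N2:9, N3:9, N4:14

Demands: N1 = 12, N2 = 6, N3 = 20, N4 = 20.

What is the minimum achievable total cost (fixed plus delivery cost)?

Open {P2}: assign each demand point to its cheapest open site.
  N1→P2 12×14=168, N2→P2 6×9=54, N3→P2 20×9=180, N4→P2 20×14=280
  delivery cost 682, fixed 62 → total 744.
Compare {P1, P2}: delivery cost 612 + fixed 135 = 747.
Compare {P1}: delivery cost 732 + fixed 73 = 805.

744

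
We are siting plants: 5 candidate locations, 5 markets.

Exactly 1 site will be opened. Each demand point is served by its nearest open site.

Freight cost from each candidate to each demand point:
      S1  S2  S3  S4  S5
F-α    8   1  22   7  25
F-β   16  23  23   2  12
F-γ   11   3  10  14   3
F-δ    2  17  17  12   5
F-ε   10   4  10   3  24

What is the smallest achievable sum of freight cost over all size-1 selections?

41

Open {F-γ}.
  S1→F-γ 11, S2→F-γ 3, S3→F-γ 10, S4→F-γ 14, S5→F-γ 3  ⇒ total 41.
Compare {F-ε}: total 51.
Compare {F-δ}: total 53.
No size-1 selection does better; minimum is 41.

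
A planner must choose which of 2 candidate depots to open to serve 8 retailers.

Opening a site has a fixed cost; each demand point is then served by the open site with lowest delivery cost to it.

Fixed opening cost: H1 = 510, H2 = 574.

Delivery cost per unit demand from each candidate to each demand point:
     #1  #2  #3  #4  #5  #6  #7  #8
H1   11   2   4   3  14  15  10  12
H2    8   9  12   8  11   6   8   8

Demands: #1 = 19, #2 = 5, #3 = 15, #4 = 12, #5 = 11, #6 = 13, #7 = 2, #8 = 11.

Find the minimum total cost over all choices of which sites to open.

1326

Open {H1}: assign each demand point to its cheapest open site.
  #1→H1 19×11=209, #2→H1 5×2=10, #3→H1 15×4=60, #4→H1 12×3=36, #5→H1 11×14=154, #6→H1 13×15=195, #7→H1 2×10=20, #8→H1 11×12=132
  delivery cost 816, fixed 510 → total 1326.
Compare {H2}: delivery cost 776 + fixed 574 = 1350.
Compare {H1, H2}: delivery cost 561 + fixed 1084 = 1645.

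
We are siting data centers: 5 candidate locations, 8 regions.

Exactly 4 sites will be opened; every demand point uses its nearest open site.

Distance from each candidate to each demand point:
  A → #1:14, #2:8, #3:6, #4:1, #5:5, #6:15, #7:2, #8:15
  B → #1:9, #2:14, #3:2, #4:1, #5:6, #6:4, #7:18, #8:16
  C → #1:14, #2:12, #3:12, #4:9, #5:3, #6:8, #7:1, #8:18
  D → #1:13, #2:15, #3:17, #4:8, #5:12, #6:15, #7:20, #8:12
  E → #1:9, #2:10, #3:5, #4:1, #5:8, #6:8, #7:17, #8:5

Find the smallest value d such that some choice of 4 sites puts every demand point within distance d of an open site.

9

Open {A, B, C, E}.
  Farthest demand point is #1 at distance 9 (to B); all others are ≤ 9.
With {A, B, D, E} the worst case is 9.
With {A, C, D, E} the worst case is 9.
No size-4 selection achieves below 9.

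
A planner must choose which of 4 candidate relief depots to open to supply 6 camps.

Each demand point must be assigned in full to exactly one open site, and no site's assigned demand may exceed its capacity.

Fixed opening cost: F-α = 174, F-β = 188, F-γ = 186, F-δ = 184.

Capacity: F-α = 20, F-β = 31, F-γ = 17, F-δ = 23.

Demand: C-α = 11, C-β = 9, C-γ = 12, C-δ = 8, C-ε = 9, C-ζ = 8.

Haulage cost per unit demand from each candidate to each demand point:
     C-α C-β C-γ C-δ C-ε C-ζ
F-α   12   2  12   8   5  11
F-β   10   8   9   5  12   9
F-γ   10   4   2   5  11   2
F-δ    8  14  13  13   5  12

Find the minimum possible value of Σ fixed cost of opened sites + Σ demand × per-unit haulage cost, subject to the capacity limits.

Open {F-α, F-β, F-γ}; cheapest assignment that respects the capacities:
  F-α (cap 20, load 18): C-β, C-ε — cost 9×2 + 9×5 = 63
  F-β (cap 31, load 27): C-α, C-δ, C-ζ — cost 11×10 + 8×5 + 8×9 = 222
  F-γ (cap 17, load 12): C-γ — cost 12×2 = 24
  Shipping 309, fixed 548 → total 857.
  Any other capacity-feasible assignment to {F-α, F-β, F-γ} ships for at least 309.
Compare {F-β, F-γ, F-δ}: its best feasible assignment gives total 891.
Compare {F-α, F-γ, F-δ}: its best feasible assignment gives total 907.
Every other set of open sites that can feasibly serve all demand totals ≥ 891 even under its best assignment. Minimum: 857.

857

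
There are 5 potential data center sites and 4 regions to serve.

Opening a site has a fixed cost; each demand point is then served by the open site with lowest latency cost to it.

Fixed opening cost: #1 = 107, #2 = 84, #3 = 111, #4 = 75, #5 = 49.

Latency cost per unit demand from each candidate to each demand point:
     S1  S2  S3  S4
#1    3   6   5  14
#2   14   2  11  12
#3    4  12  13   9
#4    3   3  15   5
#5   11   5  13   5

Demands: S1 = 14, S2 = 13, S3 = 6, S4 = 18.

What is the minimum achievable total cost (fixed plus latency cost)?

336

Open {#4}: assign each demand point to its cheapest open site.
  S1→#4 14×3=42, S2→#4 13×3=39, S3→#4 6×15=90, S4→#4 18×5=90
  latency cost 261, fixed 75 → total 336.
Compare {#4, #5}: latency cost 249 + fixed 124 = 373.
Compare {#1, #4}: latency cost 201 + fixed 182 = 383.
Compare {#1, #5}: latency cost 227 + fixed 156 = 383.
All other subsets cost ≥ 373. Minimum total cost: 336.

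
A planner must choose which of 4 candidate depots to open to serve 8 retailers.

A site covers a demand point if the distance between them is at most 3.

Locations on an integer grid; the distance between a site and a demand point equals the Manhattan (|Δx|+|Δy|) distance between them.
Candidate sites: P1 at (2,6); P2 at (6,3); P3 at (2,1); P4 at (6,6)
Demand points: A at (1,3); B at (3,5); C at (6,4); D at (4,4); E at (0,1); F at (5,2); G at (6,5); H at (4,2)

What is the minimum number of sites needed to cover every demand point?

Coverage sets (demand points within 3 of each site):
  P1: {B}
  P2: {C, D, F, G, H}
  P3: {A, E, H}
  P4: {C, G}
No 2 sites suffice: every size-2 union leaves at least one demand point uncovered.
But {P1, P2, P3} covers everything, so the minimum is 3.

3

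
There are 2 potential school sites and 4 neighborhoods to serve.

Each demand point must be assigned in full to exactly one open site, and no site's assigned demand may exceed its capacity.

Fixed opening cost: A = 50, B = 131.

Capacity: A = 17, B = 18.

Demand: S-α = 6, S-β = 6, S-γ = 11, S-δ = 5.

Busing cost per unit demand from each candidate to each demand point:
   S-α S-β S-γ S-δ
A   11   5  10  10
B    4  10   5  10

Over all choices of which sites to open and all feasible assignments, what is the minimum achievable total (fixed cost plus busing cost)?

340

Open {A, B}; cheapest assignment that respects the capacities:
  A (cap 17, load 11): S-β, S-δ — cost 6×5 + 5×10 = 80
  B (cap 18, load 17): S-α, S-γ — cost 6×4 + 11×5 = 79
  Shipping 159, fixed 181 → total 340.
  Any other capacity-feasible assignment to {A, B} ships for at least 159.
Total demand is 28 and no other set of sites has combined capacity ≥ 28, so {A, B} is the only feasible choice of open sites. Minimum: 340.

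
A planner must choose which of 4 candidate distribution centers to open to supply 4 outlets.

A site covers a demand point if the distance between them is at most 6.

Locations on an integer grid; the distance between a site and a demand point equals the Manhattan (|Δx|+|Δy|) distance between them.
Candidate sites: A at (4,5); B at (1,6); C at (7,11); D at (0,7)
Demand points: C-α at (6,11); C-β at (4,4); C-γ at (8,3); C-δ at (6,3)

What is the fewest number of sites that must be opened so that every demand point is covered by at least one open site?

Coverage sets (demand points within 6 of each site):
  A: {C-β, C-γ, C-δ}
  B: {C-β}
  C: {C-α}
  D: {}
No single site covers all 4 demand points.
But {A, C} covers everything, so the minimum is 2.

2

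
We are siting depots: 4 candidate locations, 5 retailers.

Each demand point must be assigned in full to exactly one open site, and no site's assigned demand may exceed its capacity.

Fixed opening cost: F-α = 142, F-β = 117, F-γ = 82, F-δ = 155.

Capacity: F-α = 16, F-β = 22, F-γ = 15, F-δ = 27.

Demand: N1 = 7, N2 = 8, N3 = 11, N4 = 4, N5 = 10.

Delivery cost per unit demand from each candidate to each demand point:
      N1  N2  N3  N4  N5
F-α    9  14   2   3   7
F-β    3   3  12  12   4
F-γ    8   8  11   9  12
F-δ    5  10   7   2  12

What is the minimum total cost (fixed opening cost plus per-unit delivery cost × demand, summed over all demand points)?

Open {F-β, F-δ}; cheapest assignment that respects the capacities:
  F-β (cap 22, load 18): N2, N5 — cost 8×3 + 10×4 = 64
  F-δ (cap 27, load 22): N1, N3, N4 — cost 7×5 + 11×7 + 4×2 = 120
  Shipping 184, fixed 272 → total 456.
  Any other capacity-feasible assignment to {F-β, F-δ} ships for at least 184.
Compare {F-α, F-β, F-γ}: its best feasible assignment gives total 495.
Compare {F-β, F-γ, F-δ}: its best feasible assignment gives total 538.
Every other set of open sites that can feasibly serve all demand totals ≥ 495 even under its best assignment. Minimum: 456.

456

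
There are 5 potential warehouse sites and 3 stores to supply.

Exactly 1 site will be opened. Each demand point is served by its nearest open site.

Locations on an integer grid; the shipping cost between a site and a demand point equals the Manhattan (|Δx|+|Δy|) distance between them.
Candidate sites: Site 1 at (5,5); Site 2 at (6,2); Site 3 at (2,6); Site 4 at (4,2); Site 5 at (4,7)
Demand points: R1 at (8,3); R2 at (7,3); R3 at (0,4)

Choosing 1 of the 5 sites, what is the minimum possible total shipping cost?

13

Open {Site 2}.
  R1→Site 2 3, R2→Site 2 2, R3→Site 2 8  ⇒ total 13.
Compare {Site 1}: total 15.
Compare {Site 4}: total 15.
No size-1 selection does better; minimum is 13.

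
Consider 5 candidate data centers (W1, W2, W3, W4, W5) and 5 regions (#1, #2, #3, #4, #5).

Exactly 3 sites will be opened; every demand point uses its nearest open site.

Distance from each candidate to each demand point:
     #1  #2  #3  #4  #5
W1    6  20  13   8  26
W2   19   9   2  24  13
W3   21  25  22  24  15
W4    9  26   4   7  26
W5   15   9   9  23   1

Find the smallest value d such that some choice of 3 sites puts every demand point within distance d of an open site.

Open {W1, W2, W5}.
  Farthest demand point is #2 at distance 9 (to W2); all others are ≤ 9.
With {W1, W3, W5} the worst case is 9.
With {W1, W4, W5} the worst case is 9.
No size-3 selection achieves below 9.

9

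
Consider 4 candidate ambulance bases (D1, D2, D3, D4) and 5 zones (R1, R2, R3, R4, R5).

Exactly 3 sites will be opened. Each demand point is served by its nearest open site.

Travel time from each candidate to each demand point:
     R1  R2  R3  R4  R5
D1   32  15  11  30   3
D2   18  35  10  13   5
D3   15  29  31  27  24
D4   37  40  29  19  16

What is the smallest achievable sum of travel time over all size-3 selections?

56

Open {D1, D2, D3}.
  R1→D3 15, R2→D1 15, R3→D2 10, R4→D2 13, R5→D1 3  ⇒ total 56.
Compare {D1, D2, D4}: total 59.
Compare {D1, D3, D4}: total 63.
No size-3 selection does better; minimum is 56.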